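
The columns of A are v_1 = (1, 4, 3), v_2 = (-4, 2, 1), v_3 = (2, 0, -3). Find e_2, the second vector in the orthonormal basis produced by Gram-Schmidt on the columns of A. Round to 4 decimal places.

e_2 = (-0.9765, 0.2111, 0.0440)

v_1 = (1, 4, 3); ‖v_1‖ = 5.0990, so e_1 = (0.1961, 0.7845, 0.5883).
e_1·v_2 = 0.1961·(-4) + 0.7845·2 + 0.5883·1 = 1.3728.
u_2 = v_2 − 1.3728·e_1 = (-4.2692, 0.9231, 0.1923).
‖u_2‖ = 4.3721, so e_2 = (-0.9765, 0.2111, 0.0440).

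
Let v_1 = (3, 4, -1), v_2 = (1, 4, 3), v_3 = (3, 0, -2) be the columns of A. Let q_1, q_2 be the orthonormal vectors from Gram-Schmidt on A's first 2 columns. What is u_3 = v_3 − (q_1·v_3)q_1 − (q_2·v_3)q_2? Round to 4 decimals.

u_3 = (1.2190, -0.7619, 0.6095)

q_1 = v_1/‖v_1‖ = (3, 4, -1)/5.0990 = (0.5883, 0.7845, -0.1961).
r_{12} = q_1·v_2 = 3.1379.
u_2 = v_2 − 3.1379·q_1 = (-0.8462, 1.5385, 3.6154).
‖u_2‖ = 4.0192, so q_2 = (-0.2105, 0.3828, 0.8995).
r_{13} = q_1·v_3 = 2.1573; r_{23} = q_2·v_3 = -2.4306.
u_3 = v_3 − 2.1573·q_1 + 2.4306·q_2 = (1.2190, -0.7619, 0.6095).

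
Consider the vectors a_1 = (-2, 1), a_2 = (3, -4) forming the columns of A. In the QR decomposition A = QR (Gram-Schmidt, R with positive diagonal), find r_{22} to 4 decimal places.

r_{22} = 2.2361

a_1 = (-2, 1); ‖a_1‖ = 2.2361, so e_1 = (-0.8944, 0.4472).
e_1·a_2 = (-0.8944)·3 + 0.4472·(-4) = -4.4721.
u_2 = a_2 + 4.4721·e_1 = (-1.0000, -2.0000).
r_{22} = ‖u_2‖ = 2.2361.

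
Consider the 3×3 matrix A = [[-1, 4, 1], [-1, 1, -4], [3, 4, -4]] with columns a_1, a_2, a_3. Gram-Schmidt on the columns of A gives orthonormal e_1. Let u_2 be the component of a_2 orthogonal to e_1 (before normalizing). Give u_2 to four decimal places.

a_1 = (-1, -1, 3); ‖a_1‖ = 3.3166, so e_1 = (-0.3015, -0.3015, 0.9045).
e_1·a_2 = (-0.3015)·4 + (-0.3015)·1 + 0.9045·4 = 2.1106.
u_2 = a_2 − 2.1106·e_1 = (4.6364, 1.6364, 2.0909).

u_2 = (4.6364, 1.6364, 2.0909)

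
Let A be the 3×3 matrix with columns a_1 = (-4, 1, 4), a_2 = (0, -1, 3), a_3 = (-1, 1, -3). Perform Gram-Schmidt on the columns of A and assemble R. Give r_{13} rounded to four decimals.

a_1 = (-4, 1, 4); ‖a_1‖ = 5.7446, so q_1 = (-0.6963, 0.1741, 0.6963).
r_{13} = q_1·a_3 = -1.2185.

r_{13} = -1.2185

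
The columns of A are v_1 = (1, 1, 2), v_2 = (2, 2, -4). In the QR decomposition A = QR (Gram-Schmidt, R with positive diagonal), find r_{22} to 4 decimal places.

r_{22} = 4.6188

v_1 = (1, 1, 2); ‖v_1‖ = 2.4495, so q_1 = (0.4082, 0.4082, 0.8165).
q_1·v_2 = 0.4082·2 + 0.4082·2 + 0.8165·(-4) = -1.6330.
u_2 = v_2 + 1.6330·q_1 = (2.6667, 2.6667, -2.6667).
r_{22} = ‖u_2‖ = 4.6188.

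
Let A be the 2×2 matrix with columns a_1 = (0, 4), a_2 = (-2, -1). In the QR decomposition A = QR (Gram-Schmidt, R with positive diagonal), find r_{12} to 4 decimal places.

r_{12} = -1.0000

q_1 = a_1/‖a_1‖ = (0, 4)/4.0000 = (0.0000, 1.0000).
r_{12} = q_1·a_2 = -1.0000.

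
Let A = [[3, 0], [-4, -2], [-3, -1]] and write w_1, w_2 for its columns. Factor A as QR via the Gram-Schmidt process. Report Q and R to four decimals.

Q = [[0.5145, -0.8085], [-0.6860, -0.5880], [-0.5145, -0.0245]], R = [[5.8310, 1.8865], [0.0000, 1.2005]]

w_1 = (3, -4, -3); ‖w_1‖ = 5.8310, so q_1 = (0.5145, -0.6860, -0.5145).
q_1·w_2 = 0.5145·0 + (-0.6860)·(-2) + (-0.5145)·(-1) = 1.8865.
u_2 = w_2 − 1.8865·q_1 = (-0.9706, -0.7059, -0.0294).
‖u_2‖ = 1.2005, so q_2 = (-0.8085, -0.5880, -0.0245).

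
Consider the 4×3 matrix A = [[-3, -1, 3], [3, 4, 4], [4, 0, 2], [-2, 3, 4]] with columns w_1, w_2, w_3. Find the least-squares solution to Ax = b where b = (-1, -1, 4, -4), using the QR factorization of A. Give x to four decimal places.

w_1 = (-3, 3, 4, -2); ‖w_1‖ = 6.1644, so e_1 = (-0.4867, 0.4867, 0.6489, -0.3244).
e_1·w_2 = (-0.4867)·(-1) + 0.4867·4 + 0.6489·0 + (-0.3244)·3 = 1.4600.
u_2 = w_2 − 1.4600·e_1 = (-0.2895, 3.2895, -0.9474, 3.4737).
‖u_2‖ = 4.8855, so e_2 = (-0.0593, 0.6733, -0.1939, 0.7110).
e_1·w_3 = (-0.4867)·3 + 0.4867·4 + 0.6489·2 + (-0.3244)·4 = 0.4867; e_2·w_3 = (-0.0593)·3 + 0.6733·4 + (-0.1939)·2 + 0.7110·4 = 4.9717.
u_3 = w_3 − 0.4867·e_1 − 4.9717·e_2 = (3.5314, 0.4157, 2.6483, 0.6229).
‖u_3‖ = 4.4772, so e_3 = (0.7888, 0.0928, 0.5915, 0.1391).
Qᵀb = (3.8933, -4.2338, 0.9279).
Back-substitute: x_3 = 0.9279/4.4772 = 0.2072.
x_2 = (-4.2338 − 4.9717·0.2072)/4.8855 = -1.0775.
x_1 = (3.8933 − 1.4600·(-1.0775) − 0.4867·0.2072)/6.1644 = 0.8704.

x = (0.8704, -1.0775, 0.2072)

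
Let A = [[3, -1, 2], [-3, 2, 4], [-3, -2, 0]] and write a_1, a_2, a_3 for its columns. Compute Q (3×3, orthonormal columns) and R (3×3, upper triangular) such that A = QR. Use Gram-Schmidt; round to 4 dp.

a_1 = (3, -3, -3); ‖a_1‖ = 5.1962, so q_1 = (0.5774, -0.5774, -0.5774).
q_1·a_2 = 0.5774·(-1) + (-0.5774)·2 + (-0.5774)·(-2) = -0.5774.
u_2 = a_2 + 0.5774·q_1 = (-0.6667, 1.6667, -2.3333).
‖u_2‖ = 2.9439, so q_2 = (-0.2265, 0.5661, -0.7926).
q_1·a_3 = 0.5774·2 + (-0.5774)·4 + (-0.5774)·0 = -1.1547; q_2·a_3 = (-0.2265)·2 + 0.5661·4 + (-0.7926)·0 = 1.8116.
u_3 = a_3 + 1.1547·q_1 − 1.8116·q_2 = (3.0769, 2.3077, 0.7692).
‖u_3‖ = 3.9223, so q_3 = (0.7845, 0.5883, 0.1961).

Q = [[0.5774, -0.2265, 0.7845], [-0.5774, 0.5661, 0.5883], [-0.5774, -0.7926, 0.1961]], R = [[5.1962, -0.5774, -1.1547], [0.0000, 2.9439, 1.8116], [0.0000, 0.0000, 3.9223]]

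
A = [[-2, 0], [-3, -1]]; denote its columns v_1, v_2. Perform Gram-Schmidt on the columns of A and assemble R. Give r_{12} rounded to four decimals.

e_1 = v_1/‖v_1‖ = (-2, -3)/3.6056 = (-0.5547, -0.8321).
r_{12} = e_1·v_2 = 0.8321.

r_{12} = 0.8321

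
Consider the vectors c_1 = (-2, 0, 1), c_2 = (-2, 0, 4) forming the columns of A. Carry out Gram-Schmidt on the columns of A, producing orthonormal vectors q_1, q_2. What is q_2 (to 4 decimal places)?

q_1 = c_1/‖c_1‖ = (-2, 0, 1)/2.2361 = (-0.8944, 0.0000, 0.4472).
r_{12} = q_1·c_2 = 3.5777.
u_2 = c_2 − 3.5777·q_1 = (1.2000, 0.0000, 2.4000).
‖u_2‖ = 2.6833, so q_2 = (0.4472, 0.0000, 0.8944).

q_2 = (0.4472, 0.0000, 0.8944)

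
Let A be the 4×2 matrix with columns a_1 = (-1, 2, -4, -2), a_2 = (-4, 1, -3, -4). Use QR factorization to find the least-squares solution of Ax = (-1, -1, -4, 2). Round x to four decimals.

x = (0.7487, -0.2968)

a_1 = (-1, 2, -4, -2); ‖a_1‖ = 5.0000, so q_1 = (-0.2000, 0.4000, -0.8000, -0.4000).
q_1·a_2 = (-0.2000)·(-4) + 0.4000·1 + (-0.8000)·(-3) + (-0.4000)·(-4) = 5.2000.
u_2 = a_2 − 5.2000·q_1 = (-2.9600, -1.0800, 1.1600, -1.9200).
‖u_2‖ = 3.8678, so q_2 = (-0.7653, -0.2792, 0.2999, -0.4964).
Qᵀb = (2.2000, -1.1479).
Back-substitute: x_2 = -1.1479/3.8678 = -0.2968.
x_1 = (2.2000 − 5.2000·(-0.2968))/5.0000 = 0.7487.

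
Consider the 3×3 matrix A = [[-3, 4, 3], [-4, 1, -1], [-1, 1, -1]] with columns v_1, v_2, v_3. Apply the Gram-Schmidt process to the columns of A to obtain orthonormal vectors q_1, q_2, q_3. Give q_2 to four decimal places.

q_2 = (0.7769, -0.6157, 0.1319)

q_1 = v_1/‖v_1‖ = (-3, -4, -1)/5.0990 = (-0.5883, -0.7845, -0.1961).
r_{12} = q_1·v_2 = -3.3340.
u_2 = v_2 + 3.3340·q_1 = (2.0385, -1.6154, 0.3462).
‖u_2‖ = 2.6239, so q_2 = (0.7769, -0.6157, 0.1319).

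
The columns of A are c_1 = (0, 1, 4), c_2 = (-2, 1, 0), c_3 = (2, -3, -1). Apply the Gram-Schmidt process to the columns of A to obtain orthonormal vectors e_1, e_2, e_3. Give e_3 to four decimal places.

c_1 = (0, 1, 4); ‖c_1‖ = 4.1231, so e_1 = (0.0000, 0.2425, 0.9701).
e_1·c_2 = 0.0000·(-2) + 0.2425·1 + 0.9701·0 = 0.2425.
u_2 = c_2 − 0.2425·e_1 = (-2.0000, 0.9412, -0.2353).
‖u_2‖ = 2.2229, so e_2 = (-0.8997, 0.4234, -0.1059).
e_1·c_3 = 0.0000·2 + 0.2425·(-3) + 0.9701·(-1) = -1.6977; e_2·c_3 = (-0.8997)·2 + 0.4234·(-3) + (-0.1059)·(-1) = -2.9638.
u_3 = c_3 + 1.6977·e_1 + 2.9638·e_2 = (-0.6667, -1.3333, 0.3333).
‖u_3‖ = 1.5275, so e_3 = (-0.4364, -0.8729, 0.2182).

e_3 = (-0.4364, -0.8729, 0.2182)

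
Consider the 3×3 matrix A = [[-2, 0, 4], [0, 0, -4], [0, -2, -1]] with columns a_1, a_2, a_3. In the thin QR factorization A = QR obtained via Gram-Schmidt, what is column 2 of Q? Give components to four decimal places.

a_1 = (-2, 0, 0); ‖a_1‖ = 2.0000, so e_1 = (-1.0000, 0.0000, 0.0000).
e_1·a_2 = (-1.0000)·0 + 0.0000·0 + 0.0000·(-2) = 0.0000.
u_2 = a_2 + 0.0000·e_1 = (0.0000, 0.0000, -2.0000).
‖u_2‖ = 2.0000, so e_2 = (0.0000, 0.0000, -1.0000).

e_2 = (0.0000, 0.0000, -1.0000)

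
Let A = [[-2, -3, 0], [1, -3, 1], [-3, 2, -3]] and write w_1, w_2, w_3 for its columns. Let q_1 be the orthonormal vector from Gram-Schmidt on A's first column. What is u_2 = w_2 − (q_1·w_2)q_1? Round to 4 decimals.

u_2 = (-3.4286, -2.7857, 1.3571)

q_1 = w_1/‖w_1‖ = (-2, 1, -3)/3.7417 = (-0.5345, 0.2673, -0.8018).
r_{12} = q_1·w_2 = -0.8018.
u_2 = w_2 + 0.8018·q_1 = (-3.4286, -2.7857, 1.3571).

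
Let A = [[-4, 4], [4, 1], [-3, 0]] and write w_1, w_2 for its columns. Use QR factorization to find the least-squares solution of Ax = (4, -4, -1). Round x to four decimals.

w_1 = (-4, 4, -3); ‖w_1‖ = 6.4031, so q_1 = (-0.6247, 0.6247, -0.4685).
q_1·w_2 = (-0.6247)·4 + 0.6247·1 + (-0.4685)·0 = -1.8741.
u_2 = w_2 + 1.8741·q_1 = (2.8293, 2.1707, -0.8780).
‖u_2‖ = 3.6726, so q_2 = (0.7704, 0.5911, -0.2391).
Qᵀb = (-4.5290, 0.9563).
Back-substitute: x_2 = 0.9563/3.6726 = 0.2604.
x_1 = (-4.5290 + 1.8741·0.2604)/6.4031 = -0.6311.

x = (-0.6311, 0.2604)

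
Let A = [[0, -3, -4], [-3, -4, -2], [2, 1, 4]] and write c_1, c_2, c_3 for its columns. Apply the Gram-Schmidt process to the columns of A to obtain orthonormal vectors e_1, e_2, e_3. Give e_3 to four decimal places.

e_1 = c_1/‖c_1‖ = (0, -3, 2)/3.6056 = (0.0000, -0.8321, 0.5547).
r_{12} = e_1·c_2 = 3.8829.
u_2 = c_2 − 3.8829·e_1 = (-3.0000, -0.7692, -1.1538).
‖u_2‖ = 3.3050, so e_2 = (-0.9077, -0.2327, -0.3491).
r_{13} = e_1·c_3 = 3.8829; r_{23} = e_2·c_3 = 2.6999.
u_3 = c_3 − 3.8829·e_1 − 2.6999·e_2 = (-1.5493, 1.8592, 2.7887).
‖u_3‖ = 3.6924, so e_3 = (-0.4196, 0.5035, 0.7553).

e_3 = (-0.4196, 0.5035, 0.7553)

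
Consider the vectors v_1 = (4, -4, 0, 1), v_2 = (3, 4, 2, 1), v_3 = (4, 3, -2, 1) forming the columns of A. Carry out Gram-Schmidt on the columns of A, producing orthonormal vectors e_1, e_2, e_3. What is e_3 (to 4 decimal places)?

e_1 = v_1/‖v_1‖ = (4, -4, 0, 1)/5.7446 = (0.6963, -0.6963, 0.0000, 0.1741).
r_{12} = e_1·v_2 = -0.5222.
u_2 = v_2 + 0.5222·e_1 = (3.3636, 3.6364, 2.0000, 1.0909).
‖u_2‖ = 5.4523, so e_2 = (0.6169, 0.6669, 0.3668, 0.2001).
r_{13} = e_1·v_3 = 0.8704; r_{23} = e_2·v_3 = 3.9350.
u_3 = v_3 − 0.8704·e_1 − 3.9350·e_2 = (0.9664, 0.9817, -3.4434, 0.0612).
‖u_3‖ = 3.7092, so e_3 = (0.2605, 0.2647, -0.9283, 0.0165).

e_3 = (0.2605, 0.2647, -0.9283, 0.0165)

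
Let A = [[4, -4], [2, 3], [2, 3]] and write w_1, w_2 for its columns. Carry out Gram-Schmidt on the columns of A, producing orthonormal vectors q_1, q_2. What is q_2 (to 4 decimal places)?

q_1 = w_1/‖w_1‖ = (4, 2, 2)/4.8990 = (0.8165, 0.4082, 0.4082).
r_{12} = q_1·w_2 = -0.8165.
u_2 = w_2 + 0.8165·q_1 = (-3.3333, 3.3333, 3.3333).
‖u_2‖ = 5.7735, so q_2 = (-0.5774, 0.5774, 0.5774).

q_2 = (-0.5774, 0.5774, 0.5774)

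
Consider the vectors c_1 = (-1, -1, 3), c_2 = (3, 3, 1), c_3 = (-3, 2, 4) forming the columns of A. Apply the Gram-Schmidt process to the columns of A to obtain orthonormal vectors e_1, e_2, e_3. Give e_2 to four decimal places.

c_1 = (-1, -1, 3); ‖c_1‖ = 3.3166, so e_1 = (-0.3015, -0.3015, 0.9045).
e_1·c_2 = (-0.3015)·3 + (-0.3015)·3 + 0.9045·1 = -0.9045.
u_2 = c_2 + 0.9045·e_1 = (2.7273, 2.7273, 1.8182).
‖u_2‖ = 4.2640, so e_2 = (0.6396, 0.6396, 0.4264).

e_2 = (0.6396, 0.6396, 0.4264)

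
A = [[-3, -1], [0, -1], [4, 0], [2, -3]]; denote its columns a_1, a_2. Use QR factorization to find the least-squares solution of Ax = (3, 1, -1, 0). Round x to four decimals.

a_1 = (-3, 0, 4, 2); ‖a_1‖ = 5.3852, so e_1 = (-0.5571, 0.0000, 0.7428, 0.3714).
e_1·a_2 = (-0.5571)·(-1) + 0.0000·(-1) + 0.7428·0 + 0.3714·(-3) = -0.5571.
u_2 = a_2 + 0.5571·e_1 = (-1.3103, -1.0000, 0.4138, -2.7931).
‖u_2‖ = 3.2695, so e_2 = (-0.4008, -0.3059, 0.1266, -0.8543).
Qᵀb = (-2.4140, -1.6348).
Back-substitute: x_2 = -1.6348/3.2695 = -0.5000.
x_1 = (-2.4140 + 0.5571·(-0.5000))/5.3852 = -0.5000.

x = (-0.5000, -0.5000)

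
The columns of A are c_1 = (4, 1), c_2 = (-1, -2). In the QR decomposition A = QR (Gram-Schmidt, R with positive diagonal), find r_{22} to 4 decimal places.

r_{22} = 1.6977

q_1 = c_1/‖c_1‖ = (4, 1)/4.1231 = (0.9701, 0.2425).
r_{12} = q_1·c_2 = -1.4552.
u_2 = c_2 + 1.4552·q_1 = (0.4118, -1.6471).
r_{22} = ‖u_2‖ = 1.6977.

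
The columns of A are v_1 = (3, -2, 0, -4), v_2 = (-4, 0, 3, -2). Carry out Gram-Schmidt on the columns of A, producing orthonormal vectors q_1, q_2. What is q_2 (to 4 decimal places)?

q_2 = (-0.6724, -0.0517, 0.5625, -0.4784)

v_1 = (3, -2, 0, -4); ‖v_1‖ = 5.3852, so q_1 = (0.5571, -0.3714, 0.0000, -0.7428).
q_1·v_2 = 0.5571·(-4) + (-0.3714)·0 + 0.0000·3 + (-0.7428)·(-2) = -0.7428.
u_2 = v_2 + 0.7428·q_1 = (-3.5862, -0.2759, 3.0000, -2.5517).
‖u_2‖ = 5.3337, so q_2 = (-0.6724, -0.0517, 0.5625, -0.4784).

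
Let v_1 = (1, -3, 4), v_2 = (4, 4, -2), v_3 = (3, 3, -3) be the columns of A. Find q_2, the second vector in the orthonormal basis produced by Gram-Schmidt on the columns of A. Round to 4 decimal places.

q_2 = (0.9025, 0.4212, 0.0902)

v_1 = (1, -3, 4); ‖v_1‖ = 5.0990, so q_1 = (0.1961, -0.5883, 0.7845).
q_1·v_2 = 0.1961·4 + (-0.5883)·4 + 0.7845·(-2) = -3.1379.
u_2 = v_2 + 3.1379·q_1 = (4.6154, 2.1538, 0.4615).
‖u_2‖ = 5.1141, so q_2 = (0.9025, 0.4212, 0.0902).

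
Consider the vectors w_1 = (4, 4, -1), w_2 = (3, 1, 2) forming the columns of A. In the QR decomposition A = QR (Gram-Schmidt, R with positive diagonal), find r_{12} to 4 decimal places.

w_1 = (4, 4, -1); ‖w_1‖ = 5.7446, so e_1 = (0.6963, 0.6963, -0.1741).
r_{12} = e_1·w_2 = 2.4371.

r_{12} = 2.4371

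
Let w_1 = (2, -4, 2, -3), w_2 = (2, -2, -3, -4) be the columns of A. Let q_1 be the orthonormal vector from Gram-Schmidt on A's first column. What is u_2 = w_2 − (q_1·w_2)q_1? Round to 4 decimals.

w_1 = (2, -4, 2, -3); ‖w_1‖ = 5.7446, so q_1 = (0.3482, -0.6963, 0.3482, -0.5222).
q_1·w_2 = 0.3482·2 + (-0.6963)·(-2) + 0.3482·(-3) + (-0.5222)·(-4) = 3.1334.
u_2 = w_2 − 3.1334·q_1 = (0.9091, 0.1818, -4.0909, -2.3636).

u_2 = (0.9091, 0.1818, -4.0909, -2.3636)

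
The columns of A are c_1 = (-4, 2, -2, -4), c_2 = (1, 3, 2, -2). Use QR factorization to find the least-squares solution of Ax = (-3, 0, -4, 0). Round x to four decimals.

e_1 = c_1/‖c_1‖ = (-4, 2, -2, -4)/6.3246 = (-0.6325, 0.3162, -0.3162, -0.6325).
r_{12} = e_1·c_2 = 0.9487.
u_2 = c_2 − 0.9487·e_1 = (1.6000, 2.7000, 2.3000, -1.4000).
‖u_2‖ = 4.1352, so e_2 = (0.3869, 0.6529, 0.5562, -0.3386).
Qᵀb = (3.1623, -3.3856).
Back-substitute: x_2 = -3.3856/4.1352 = -0.8187.
x_1 = (3.1623 − 0.9487·(-0.8187))/6.3246 = 0.6228.

x = (0.6228, -0.8187)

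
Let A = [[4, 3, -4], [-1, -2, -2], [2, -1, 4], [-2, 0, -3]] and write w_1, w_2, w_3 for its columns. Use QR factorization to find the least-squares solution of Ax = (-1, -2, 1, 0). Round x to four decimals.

q_1 = w_1/‖w_1‖ = (4, -1, 2, -2)/5.0000 = (0.8000, -0.2000, 0.4000, -0.4000).
r_{12} = q_1·w_2 = 2.4000.
u_2 = w_2 − 2.4000·q_1 = (1.0800, -1.5200, -1.9600, 0.9600).
‖u_2‖ = 2.8705, so q_2 = (0.3762, -0.5295, -0.6828, 0.3344).
r_{13} = q_1·w_3 = 0.0000; r_{23} = q_2·w_3 = -4.1804.
u_3 = w_3 + 0.0000·q_1 + 4.1804·q_2 = (-2.4272, -4.2136, 1.1456, -1.6019).
‖u_3‖ = 5.2464, so q_3 = (-0.4626, -0.8031, 0.2184, -0.3053).
Qᵀb = (0.0000, 0.0000, 2.2873).
Back-substitute: x_3 = 2.2873/5.2464 = 0.4360.
x_2 = (0.0000 + 4.1804·0.4360)/2.8705 = 0.6349.
x_1 = (0.0000 − 2.4000·0.6349 + 0.0000·0.4360)/5.0000 = -0.3048.

x = (-0.3048, 0.6349, 0.4360)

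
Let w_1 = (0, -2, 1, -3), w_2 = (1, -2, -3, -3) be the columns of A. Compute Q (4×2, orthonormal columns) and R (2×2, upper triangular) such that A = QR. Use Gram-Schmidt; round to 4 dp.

Q = [[0.0000, 0.2511], [-0.5345, -0.1435], [0.2673, -0.9327], [-0.8018, -0.2152]], R = [[3.7417, 2.6726], [0.0000, 3.9821]]

w_1 = (0, -2, 1, -3); ‖w_1‖ = 3.7417, so e_1 = (0.0000, -0.5345, 0.2673, -0.8018).
e_1·w_2 = 0.0000·1 + (-0.5345)·(-2) + 0.2673·(-3) + (-0.8018)·(-3) = 2.6726.
u_2 = w_2 − 2.6726·e_1 = (1.0000, -0.5714, -3.7143, -0.8571).
‖u_2‖ = 3.9821, so e_2 = (0.2511, -0.1435, -0.9327, -0.2152).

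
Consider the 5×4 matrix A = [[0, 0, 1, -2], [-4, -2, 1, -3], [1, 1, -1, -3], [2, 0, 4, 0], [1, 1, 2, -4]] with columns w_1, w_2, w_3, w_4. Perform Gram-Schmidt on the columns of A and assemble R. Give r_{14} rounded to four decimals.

w_1 = (0, -4, 1, 2, 1); ‖w_1‖ = 4.6904, so e_1 = (0.0000, -0.8528, 0.2132, 0.4264, 0.2132).
r_{14} = e_1·w_4 = 1.0660.

r_{14} = 1.0660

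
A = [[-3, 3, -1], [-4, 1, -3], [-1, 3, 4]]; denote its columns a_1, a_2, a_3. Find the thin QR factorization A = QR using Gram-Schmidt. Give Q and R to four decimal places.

a_1 = (-3, -4, -1); ‖a_1‖ = 5.0990, so e_1 = (-0.5883, -0.7845, -0.1961).
e_1·a_2 = (-0.5883)·3 + (-0.7845)·1 + (-0.1961)·3 = -3.1379.
u_2 = a_2 + 3.1379·e_1 = (1.1538, -1.4615, 2.3846).
‖u_2‖ = 3.0255, so e_2 = (0.3814, -0.4831, 0.7882).
e_1·a_3 = (-0.5883)·(-1) + (-0.7845)·(-3) + (-0.1961)·4 = 2.1573; e_2·a_3 = 0.3814·(-1) + (-0.4831)·(-3) + 0.7882·4 = 4.2205.
u_3 = a_3 − 2.1573·e_1 − 4.2205·e_2 = (-1.3403, 0.7311, 1.0966).
‖u_3‖ = 1.8798, so e_3 = (-0.7130, 0.3889, 0.5834).

Q = [[-0.5883, 0.3814, -0.7130], [-0.7845, -0.4831, 0.3889], [-0.1961, 0.7882, 0.5834]], R = [[5.0990, -3.1379, 2.1573], [0.0000, 3.0255, 4.2205], [0.0000, 0.0000, 1.8798]]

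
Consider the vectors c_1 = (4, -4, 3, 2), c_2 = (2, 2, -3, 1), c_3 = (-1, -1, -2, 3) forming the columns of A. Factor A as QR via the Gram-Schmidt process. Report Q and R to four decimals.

c_1 = (4, -4, 3, 2); ‖c_1‖ = 6.7082, so q_1 = (0.5963, -0.5963, 0.4472, 0.2981).
q_1·c_2 = 0.5963·2 + (-0.5963)·2 + 0.4472·(-3) + 0.2981·1 = -1.0435.
u_2 = c_2 + 1.0435·q_1 = (2.6222, 1.3778, -2.5333, 1.3111).
‖u_2‖ = 4.1123, so q_2 = (0.6377, 0.3350, -0.6160, 0.3188).
q_1·c_3 = 0.5963·(-1) + (-0.5963)·(-1) + 0.4472·(-2) + 0.2981·3 = 0.0000; q_2·c_3 = 0.6377·(-1) + 0.3350·(-1) + (-0.6160)·(-2) + 0.3188·3 = 1.2159.
u_3 = c_3 − 0.0000·q_1 − 1.2159·q_2 = (-1.7753, -1.4074, -1.2510, 2.6124).
‖u_3‖ = 3.6772, so q_3 = (-0.4828, -0.3827, -0.3402, 0.7104).

Q = [[0.5963, 0.6377, -0.4828], [-0.5963, 0.3350, -0.3827], [0.4472, -0.6160, -0.3402], [0.2981, 0.3188, 0.7104]], R = [[6.7082, -1.0435, 0.0000], [0.0000, 4.1123, 1.2159], [0.0000, 0.0000, 3.6772]]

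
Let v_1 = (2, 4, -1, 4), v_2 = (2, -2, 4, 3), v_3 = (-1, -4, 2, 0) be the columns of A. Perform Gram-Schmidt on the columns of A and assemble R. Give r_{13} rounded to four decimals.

r_{13} = -3.2880

q_1 = v_1/‖v_1‖ = (2, 4, -1, 4)/6.0828 = (0.3288, 0.6576, -0.1644, 0.6576).
r_{13} = q_1·v_3 = -3.2880.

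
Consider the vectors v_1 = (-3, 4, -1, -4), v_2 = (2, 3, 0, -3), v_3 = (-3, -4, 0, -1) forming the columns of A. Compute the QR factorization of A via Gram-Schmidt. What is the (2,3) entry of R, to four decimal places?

r_{23} = -3.6285

v_1 = (-3, 4, -1, -4); ‖v_1‖ = 6.4807, so e_1 = (-0.4629, 0.6172, -0.1543, -0.6172).
e_1·v_2 = (-0.4629)·2 + 0.6172·3 + (-0.1543)·0 + (-0.6172)·(-3) = 2.7775.
u_2 = v_2 − 2.7775·e_1 = (3.2857, 1.2857, 0.4286, -1.2857).
‖u_2‖ = 3.7796, so e_2 = (0.8693, 0.3402, 0.1134, -0.3402).
r_{23} = e_2·v_3 = -3.6285.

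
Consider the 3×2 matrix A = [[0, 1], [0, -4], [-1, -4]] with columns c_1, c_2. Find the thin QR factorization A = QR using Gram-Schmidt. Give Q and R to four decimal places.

c_1 = (0, 0, -1); ‖c_1‖ = 1.0000, so e_1 = (0.0000, 0.0000, -1.0000).
e_1·c_2 = 0.0000·1 + 0.0000·(-4) + (-1.0000)·(-4) = 4.0000.
u_2 = c_2 − 4.0000·e_1 = (1.0000, -4.0000, 0.0000).
‖u_2‖ = 4.1231, so e_2 = (0.2425, -0.9701, 0.0000).

Q = [[0.0000, 0.2425], [0.0000, -0.9701], [-1.0000, 0.0000]], R = [[1.0000, 4.0000], [0.0000, 4.1231]]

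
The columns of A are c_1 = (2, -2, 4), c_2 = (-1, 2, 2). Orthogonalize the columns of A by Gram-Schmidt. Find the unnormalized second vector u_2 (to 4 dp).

c_1 = (2, -2, 4); ‖c_1‖ = 4.8990, so q_1 = (0.4082, -0.4082, 0.8165).
q_1·c_2 = 0.4082·(-1) + (-0.4082)·2 + 0.8165·2 = 0.4082.
u_2 = c_2 − 0.4082·q_1 = (-1.1667, 2.1667, 1.6667).

u_2 = (-1.1667, 2.1667, 1.6667)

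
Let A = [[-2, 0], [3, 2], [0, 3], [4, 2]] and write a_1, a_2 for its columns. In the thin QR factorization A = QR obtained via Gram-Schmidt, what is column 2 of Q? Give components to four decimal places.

e_1 = a_1/‖a_1‖ = (-2, 3, 0, 4)/5.3852 = (-0.3714, 0.5571, 0.0000, 0.7428).
r_{12} = e_1·a_2 = 2.5997.
u_2 = a_2 − 2.5997·e_1 = (0.9655, 0.5517, 3.0000, 0.0690).
‖u_2‖ = 3.2002, so e_2 = (0.3017, 0.1724, 0.9374, 0.0216).

e_2 = (0.3017, 0.1724, 0.9374, 0.0216)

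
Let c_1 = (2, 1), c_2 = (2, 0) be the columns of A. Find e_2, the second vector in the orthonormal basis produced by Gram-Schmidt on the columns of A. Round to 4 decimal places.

e_2 = (0.4472, -0.8944)

c_1 = (2, 1); ‖c_1‖ = 2.2361, so e_1 = (0.8944, 0.4472).
e_1·c_2 = 0.8944·2 + 0.4472·0 = 1.7889.
u_2 = c_2 − 1.7889·e_1 = (0.4000, -0.8000).
‖u_2‖ = 0.8944, so e_2 = (0.4472, -0.8944).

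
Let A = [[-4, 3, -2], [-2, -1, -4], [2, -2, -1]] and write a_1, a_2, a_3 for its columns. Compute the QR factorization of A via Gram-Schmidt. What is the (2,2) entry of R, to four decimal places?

a_1 = (-4, -2, 2); ‖a_1‖ = 4.8990, so q_1 = (-0.8165, -0.4082, 0.4082).
q_1·a_2 = (-0.8165)·3 + (-0.4082)·(-1) + 0.4082·(-2) = -2.8577.
u_2 = a_2 + 2.8577·q_1 = (0.6667, -2.1667, -0.8333).
r_{22} = ‖u_2‖ = 2.4152.

r_{22} = 2.4152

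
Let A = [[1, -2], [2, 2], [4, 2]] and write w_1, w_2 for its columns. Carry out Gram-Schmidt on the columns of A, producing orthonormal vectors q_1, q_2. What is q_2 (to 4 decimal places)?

q_2 = (-0.9204, 0.3894, 0.0354)

q_1 = w_1/‖w_1‖ = (1, 2, 4)/4.5826 = (0.2182, 0.4364, 0.8729).
r_{12} = q_1·w_2 = 2.1822.
u_2 = w_2 − 2.1822·q_1 = (-2.4762, 1.0476, 0.0952).
‖u_2‖ = 2.6904, so q_2 = (-0.9204, 0.3894, 0.0354).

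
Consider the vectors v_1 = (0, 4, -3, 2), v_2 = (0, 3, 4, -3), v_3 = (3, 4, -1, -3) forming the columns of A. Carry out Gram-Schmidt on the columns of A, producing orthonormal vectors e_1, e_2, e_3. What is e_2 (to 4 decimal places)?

e_2 = (0.0000, 0.6687, 0.5904, -0.4519)

v_1 = (0, 4, -3, 2); ‖v_1‖ = 5.3852, so e_1 = (0.0000, 0.7428, -0.5571, 0.3714).
e_1·v_2 = 0.0000·0 + 0.7428·3 + (-0.5571)·4 + 0.3714·(-3) = -1.1142.
u_2 = v_2 + 1.1142·e_1 = (0.0000, 3.8276, 3.3793, -2.5862).
‖u_2‖ = 5.7235, so e_2 = (0.0000, 0.6687, 0.5904, -0.4519).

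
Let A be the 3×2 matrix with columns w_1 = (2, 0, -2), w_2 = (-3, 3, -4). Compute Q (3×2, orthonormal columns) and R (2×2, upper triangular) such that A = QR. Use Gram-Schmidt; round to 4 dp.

w_1 = (2, 0, -2); ‖w_1‖ = 2.8284, so e_1 = (0.7071, 0.0000, -0.7071).
e_1·w_2 = 0.7071·(-3) + 0.0000·3 + (-0.7071)·(-4) = 0.7071.
u_2 = w_2 − 0.7071·e_1 = (-3.5000, 3.0000, -3.5000).
‖u_2‖ = 5.7879, so e_2 = (-0.6047, 0.5183, -0.6047).

Q = [[0.7071, -0.6047], [0.0000, 0.5183], [-0.7071, -0.6047]], R = [[2.8284, 0.7071], [0.0000, 5.7879]]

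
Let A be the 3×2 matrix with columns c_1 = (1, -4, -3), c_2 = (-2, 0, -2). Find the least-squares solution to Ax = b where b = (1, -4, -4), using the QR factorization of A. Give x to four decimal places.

q_1 = c_1/‖c_1‖ = (1, -4, -3)/5.0990 = (0.1961, -0.7845, -0.5883).
r_{12} = q_1·c_2 = 0.7845.
u_2 = c_2 − 0.7845·q_1 = (-2.1538, 0.6154, -1.5385).
‖u_2‖ = 2.7175, so q_2 = (-0.7926, 0.2265, -0.5661).
Qᵀb = (5.6874, 0.5661).
Back-substitute: x_2 = 0.5661/2.7175 = 0.2083.
x_1 = (5.6874 − 0.7845·0.2083)/5.0990 = 1.0833.

x = (1.0833, 0.2083)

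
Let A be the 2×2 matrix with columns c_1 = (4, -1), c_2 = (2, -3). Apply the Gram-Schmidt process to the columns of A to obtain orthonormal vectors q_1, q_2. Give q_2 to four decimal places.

q_2 = (-0.2425, -0.9701)

c_1 = (4, -1); ‖c_1‖ = 4.1231, so q_1 = (0.9701, -0.2425).
q_1·c_2 = 0.9701·2 + (-0.2425)·(-3) = 2.6679.
u_2 = c_2 − 2.6679·q_1 = (-0.5882, -2.3529).
‖u_2‖ = 2.4254, so q_2 = (-0.2425, -0.9701).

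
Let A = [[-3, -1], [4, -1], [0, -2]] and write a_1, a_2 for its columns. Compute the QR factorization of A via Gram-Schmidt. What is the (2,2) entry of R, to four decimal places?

r_{22} = 2.4413

e_1 = a_1/‖a_1‖ = (-3, 4, 0)/5.0000 = (-0.6000, 0.8000, 0.0000).
r_{12} = e_1·a_2 = -0.2000.
u_2 = a_2 + 0.2000·e_1 = (-1.1200, -0.8400, -2.0000).
r_{22} = ‖u_2‖ = 2.4413.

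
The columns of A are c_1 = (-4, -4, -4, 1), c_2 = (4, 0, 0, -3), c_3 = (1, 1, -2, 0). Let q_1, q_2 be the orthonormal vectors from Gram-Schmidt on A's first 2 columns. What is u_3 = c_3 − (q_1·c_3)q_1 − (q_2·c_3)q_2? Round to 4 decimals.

u_3 = (0.4444, 1.3519, -1.6481, 0.5926)

c_1 = (-4, -4, -4, 1); ‖c_1‖ = 7.0000, so q_1 = (-0.5714, -0.5714, -0.5714, 0.1429).
q_1·c_2 = (-0.5714)·4 + (-0.5714)·0 + (-0.5714)·0 + 0.1429·(-3) = -2.7143.
u_2 = c_2 + 2.7143·q_1 = (2.4490, -1.5510, -1.5510, -2.6122).
‖u_2‖ = 4.1991, so q_2 = (0.5832, -0.3694, -0.3694, -0.6221).
q_1·c_3 = (-0.5714)·1 + (-0.5714)·1 + (-0.5714)·(-2) + 0.1429·0 = 0.0000; q_2·c_3 = 0.5832·1 + (-0.3694)·1 + (-0.3694)·(-2) + (-0.6221)·0 = 0.9526.
u_3 = c_3 + 0.0000·q_1 − 0.9526·q_2 = (0.4444, 1.3519, -1.6481, 0.5926).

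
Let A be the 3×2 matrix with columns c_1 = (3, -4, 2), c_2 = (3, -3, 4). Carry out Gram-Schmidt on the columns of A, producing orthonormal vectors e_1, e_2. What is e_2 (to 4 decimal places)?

e_2 = (0.0000, 0.4472, 0.8944)

c_1 = (3, -4, 2); ‖c_1‖ = 5.3852, so e_1 = (0.5571, -0.7428, 0.3714).
e_1·c_2 = 0.5571·3 + (-0.7428)·(-3) + 0.3714·4 = 5.3852.
u_2 = c_2 − 5.3852·e_1 = (0.0000, 1.0000, 2.0000).
‖u_2‖ = 2.2361, so e_2 = (0.0000, 0.4472, 0.8944).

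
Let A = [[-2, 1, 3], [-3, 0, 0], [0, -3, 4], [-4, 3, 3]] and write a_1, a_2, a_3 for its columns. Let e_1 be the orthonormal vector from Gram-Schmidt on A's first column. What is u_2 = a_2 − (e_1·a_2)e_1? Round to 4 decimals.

a_1 = (-2, -3, 0, -4); ‖a_1‖ = 5.3852, so e_1 = (-0.3714, -0.5571, 0.0000, -0.7428).
e_1·a_2 = (-0.3714)·1 + (-0.5571)·0 + 0.0000·(-3) + (-0.7428)·3 = -2.5997.
u_2 = a_2 + 2.5997·e_1 = (0.0345, -1.4483, -3.0000, 1.0690).

u_2 = (0.0345, -1.4483, -3.0000, 1.0690)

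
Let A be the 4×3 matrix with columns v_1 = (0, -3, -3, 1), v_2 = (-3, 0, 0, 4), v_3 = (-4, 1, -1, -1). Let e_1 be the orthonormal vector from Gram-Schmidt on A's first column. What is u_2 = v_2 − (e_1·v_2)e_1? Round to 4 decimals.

u_2 = (-3.0000, 0.6316, 0.6316, 3.7895)

v_1 = (0, -3, -3, 1); ‖v_1‖ = 4.3589, so e_1 = (0.0000, -0.6882, -0.6882, 0.2294).
e_1·v_2 = 0.0000·(-3) + (-0.6882)·0 + (-0.6882)·0 + 0.2294·4 = 0.9177.
u_2 = v_2 − 0.9177·e_1 = (-3.0000, 0.6316, 0.6316, 3.7895).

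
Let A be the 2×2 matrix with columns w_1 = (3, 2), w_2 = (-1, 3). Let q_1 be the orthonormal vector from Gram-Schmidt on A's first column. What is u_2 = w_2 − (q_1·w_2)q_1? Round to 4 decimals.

q_1 = w_1/‖w_1‖ = (3, 2)/3.6056 = (0.8321, 0.5547).
r_{12} = q_1·w_2 = 0.8321.
u_2 = w_2 − 0.8321·q_1 = (-1.6923, 2.5385).

u_2 = (-1.6923, 2.5385)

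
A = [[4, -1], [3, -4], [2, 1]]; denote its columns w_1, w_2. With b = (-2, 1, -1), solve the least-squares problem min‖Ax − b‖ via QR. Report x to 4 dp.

x = (-0.5153, -0.5675)

w_1 = (4, 3, 2); ‖w_1‖ = 5.3852, so e_1 = (0.7428, 0.5571, 0.3714).
e_1·w_2 = 0.7428·(-1) + 0.5571·(-4) + 0.3714·1 = -2.5997.
u_2 = w_2 + 2.5997·e_1 = (0.9310, -2.5517, 1.9655).
‖u_2‖ = 3.3528, so e_2 = (0.2777, -0.7611, 0.5862).
Qᵀb = (-1.2999, -1.9027).
Back-substitute: x_2 = -1.9027/3.3528 = -0.5675.
x_1 = (-1.2999 + 2.5997·(-0.5675))/5.3852 = -0.5153.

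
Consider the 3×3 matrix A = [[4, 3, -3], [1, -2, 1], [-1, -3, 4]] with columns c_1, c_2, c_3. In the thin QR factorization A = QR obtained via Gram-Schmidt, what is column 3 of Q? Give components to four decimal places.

q_3 = (0.3319, -0.5974, 0.7301)

c_1 = (4, 1, -1); ‖c_1‖ = 4.2426, so q_1 = (0.9428, 0.2357, -0.2357).
q_1·c_2 = 0.9428·3 + 0.2357·(-2) + (-0.2357)·(-3) = 3.0641.
u_2 = c_2 − 3.0641·q_1 = (0.1111, -2.7222, -2.2778).
‖u_2‖ = 3.5512, so q_2 = (0.0313, -0.7666, -0.6414).
q_1·c_3 = 0.9428·(-3) + 0.2357·1 + (-0.2357)·4 = -3.5355; q_2·c_3 = 0.0313·(-3) + (-0.7666)·1 + (-0.6414)·4 = -3.4261.
u_3 = c_3 + 3.5355·q_1 + 3.4261·q_2 = (0.4405, -0.7930, 0.9692).
‖u_3‖ = 1.3274, so q_3 = (0.3319, -0.5974, 0.7301).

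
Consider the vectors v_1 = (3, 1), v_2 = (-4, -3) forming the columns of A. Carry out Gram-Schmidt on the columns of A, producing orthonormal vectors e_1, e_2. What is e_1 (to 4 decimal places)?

e_1 = (0.9487, 0.3162)

e_1 = v_1/‖v_1‖ = (3, 1)/3.1623 = (0.9487, 0.3162).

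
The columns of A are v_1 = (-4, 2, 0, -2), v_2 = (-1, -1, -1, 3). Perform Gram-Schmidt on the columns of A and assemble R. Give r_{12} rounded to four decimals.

r_{12} = -0.8165

v_1 = (-4, 2, 0, -2); ‖v_1‖ = 4.8990, so e_1 = (-0.8165, 0.4082, 0.0000, -0.4082).
r_{12} = e_1·v_2 = -0.8165.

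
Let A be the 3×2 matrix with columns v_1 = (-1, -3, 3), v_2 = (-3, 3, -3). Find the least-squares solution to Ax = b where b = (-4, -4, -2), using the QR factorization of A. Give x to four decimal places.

q_1 = v_1/‖v_1‖ = (-1, -3, 3)/4.3589 = (-0.2294, -0.6882, 0.6882).
r_{12} = q_1·v_2 = -3.4412.
u_2 = v_2 + 3.4412·q_1 = (-3.7895, 0.6316, -0.6316).
‖u_2‖ = 3.8933, so q_2 = (-0.9733, 0.1622, -0.1622).
Qᵀb = (2.2942, 3.5689).
Back-substitute: x_2 = 3.5689/3.8933 = 0.9167.
x_1 = (2.2942 + 3.4412·0.9167)/4.3589 = 1.2500.

x = (1.2500, 0.9167)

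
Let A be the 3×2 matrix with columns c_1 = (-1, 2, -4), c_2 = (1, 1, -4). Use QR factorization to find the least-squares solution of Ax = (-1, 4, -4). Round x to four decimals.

e_1 = c_1/‖c_1‖ = (-1, 2, -4)/4.5826 = (-0.2182, 0.4364, -0.8729).
r_{12} = e_1·c_2 = 3.7097.
u_2 = c_2 − 3.7097·e_1 = (1.8095, -0.6190, -0.7619).
‖u_2‖ = 2.0587, so e_2 = (0.8790, -0.3007, -0.3701).
Qᵀb = (5.4554, -0.6014).
Back-substitute: x_2 = -0.6014/2.0587 = -0.2921.
x_1 = (5.4554 − 3.7097·(-0.2921))/4.5826 = 1.4270.

x = (1.4270, -0.2921)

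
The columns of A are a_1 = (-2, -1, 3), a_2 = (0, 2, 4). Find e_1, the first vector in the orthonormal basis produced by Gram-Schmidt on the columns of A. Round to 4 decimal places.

a_1 = (-2, -1, 3); ‖a_1‖ = 3.7417, so e_1 = (-0.5345, -0.2673, 0.8018).

e_1 = (-0.5345, -0.2673, 0.8018)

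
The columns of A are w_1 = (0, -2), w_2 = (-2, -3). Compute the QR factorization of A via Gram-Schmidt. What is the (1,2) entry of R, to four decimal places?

r_{12} = 3.0000

w_1 = (0, -2); ‖w_1‖ = 2.0000, so e_1 = (0.0000, -1.0000).
r_{12} = e_1·w_2 = 3.0000.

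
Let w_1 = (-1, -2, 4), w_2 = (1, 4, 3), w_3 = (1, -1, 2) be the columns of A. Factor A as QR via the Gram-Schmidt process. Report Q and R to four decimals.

Q = [[-0.2182, 0.2260, 0.9494], [-0.4364, 0.8475, -0.3021], [0.8729, 0.4803, 0.0863]], R = [[4.5826, 0.6547, 1.9640], [0.0000, 5.0568, 0.3390], [0.0000, 0.0000, 1.4241]]

e_1 = w_1/‖w_1‖ = (-1, -2, 4)/4.5826 = (-0.2182, -0.4364, 0.8729).
r_{12} = e_1·w_2 = 0.6547.
u_2 = w_2 − 0.6547·e_1 = (1.1429, 4.2857, 2.4286).
‖u_2‖ = 5.0568, so e_2 = (0.2260, 0.8475, 0.4803).
r_{13} = e_1·w_3 = 1.9640; r_{23} = e_2·w_3 = 0.3390.
u_3 = w_3 − 1.9640·e_1 − 0.3390·e_2 = (1.3520, -0.4302, 0.1229).
‖u_3‖ = 1.4241, so e_3 = (0.9494, -0.3021, 0.0863).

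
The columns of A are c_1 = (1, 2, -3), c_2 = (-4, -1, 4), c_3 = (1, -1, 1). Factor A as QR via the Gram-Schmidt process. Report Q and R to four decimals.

Q = [[0.2673, -0.8645, 0.4256], [0.5345, 0.5005, 0.6810], [-0.8018, 0.0455, 0.5959]], R = [[3.7417, -4.8107, -1.0690], [0.0000, 3.1396, -1.3195], [0.0000, 0.0000, 0.3405]]

c_1 = (1, 2, -3); ‖c_1‖ = 3.7417, so e_1 = (0.2673, 0.5345, -0.8018).
e_1·c_2 = 0.2673·(-4) + 0.5345·(-1) + (-0.8018)·4 = -4.8107.
u_2 = c_2 + 4.8107·e_1 = (-2.7143, 1.5714, 0.1429).
‖u_2‖ = 3.1396, so e_2 = (-0.8645, 0.5005, 0.0455).
e_1·c_3 = 0.2673·1 + 0.5345·(-1) + (-0.8018)·1 = -1.0690; e_2·c_3 = (-0.8645)·1 + 0.5005·(-1) + 0.0455·1 = -1.3195.
u_3 = c_3 + 1.0690·e_1 + 1.3195·e_2 = (0.1449, 0.2319, 0.2029).
‖u_3‖ = 0.3405, so e_3 = (0.4256, 0.6810, 0.5959).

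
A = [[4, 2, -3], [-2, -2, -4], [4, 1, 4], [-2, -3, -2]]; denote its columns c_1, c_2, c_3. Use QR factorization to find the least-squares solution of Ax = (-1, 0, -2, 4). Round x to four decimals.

q_1 = c_1/‖c_1‖ = (4, -2, 4, -2)/6.3246 = (0.6325, -0.3162, 0.6325, -0.3162).
r_{12} = q_1·c_2 = 3.4785.
u_2 = c_2 − 3.4785·q_1 = (-0.2000, -0.9000, -1.2000, -1.9000).
‖u_2‖ = 2.4290, so q_2 = (-0.0823, -0.3705, -0.4940, -0.7822).
r_{13} = q_1·c_3 = 2.5298; r_{23} = q_2·c_3 = 1.3174.
u_3 = c_3 − 2.5298·q_1 − 1.3174·q_2 = (-4.4915, -2.7119, 3.0508, -0.1695).
‖u_3‖ = 6.0716, so q_3 = (-0.7398, -0.4466, 0.5025, -0.0279).
Qᵀb = (-3.1623, -2.0585, -0.3769).
Back-substitute: x_3 = -0.3769/6.0716 = -0.0621.
x_2 = (-2.0585 − 1.3174·(-0.0621))/2.4290 = -0.8138.
x_1 = (-3.1623 − 3.4785·(-0.8138) − 2.5298·(-0.0621))/6.3246 = -0.0276.

x = (-0.0276, -0.8138, -0.0621)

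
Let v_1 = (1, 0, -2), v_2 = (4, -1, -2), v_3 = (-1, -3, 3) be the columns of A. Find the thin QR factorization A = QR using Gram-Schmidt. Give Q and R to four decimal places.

Q = [[0.4472, 0.8381, -0.3123], [0.0000, -0.3492, -0.9370], [-0.8944, 0.4191, -0.1562]], R = [[2.2361, 3.5777, -3.1305], [0.0000, 2.8636, 1.4667], [0.0000, 0.0000, 2.6550]]

v_1 = (1, 0, -2); ‖v_1‖ = 2.2361, so e_1 = (0.4472, 0.0000, -0.8944).
e_1·v_2 = 0.4472·4 + 0.0000·(-1) + (-0.8944)·(-2) = 3.5777.
u_2 = v_2 − 3.5777·e_1 = (2.4000, -1.0000, 1.2000).
‖u_2‖ = 2.8636, so e_2 = (0.8381, -0.3492, 0.4191).
e_1·v_3 = 0.4472·(-1) + 0.0000·(-3) + (-0.8944)·3 = -3.1305; e_2·v_3 = 0.8381·(-1) + (-0.3492)·(-3) + 0.4191·3 = 1.4667.
u_3 = v_3 + 3.1305·e_1 − 1.4667·e_2 = (-0.8293, -2.4878, -0.4146).
‖u_3‖ = 2.6550, so e_3 = (-0.3123, -0.9370, -0.1562).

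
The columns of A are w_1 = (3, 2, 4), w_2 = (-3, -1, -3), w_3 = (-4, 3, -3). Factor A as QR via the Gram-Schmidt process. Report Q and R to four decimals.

Q = [[0.5571, -0.7126, 0.4264], [0.3714, 0.6730, 0.6396], [0.7428, 0.1980, -0.6396]], R = [[5.3852, -4.2710, -3.3425], [0.0000, 0.8710, 4.2758], [0.0000, 0.0000, 2.1320]]

w_1 = (3, 2, 4); ‖w_1‖ = 5.3852, so e_1 = (0.5571, 0.3714, 0.7428).
e_1·w_2 = 0.5571·(-3) + 0.3714·(-1) + 0.7428·(-3) = -4.2710.
u_2 = w_2 + 4.2710·e_1 = (-0.6207, 0.5862, 0.1724).
‖u_2‖ = 0.8710, so e_2 = (-0.7126, 0.6730, 0.1980).
e_1·w_3 = 0.5571·(-4) + 0.3714·3 + 0.7428·(-3) = -3.3425; e_2·w_3 = (-0.7126)·(-4) + 0.6730·3 + 0.1980·(-3) = 4.2758.
u_3 = w_3 + 3.3425·e_1 − 4.2758·e_2 = (0.9091, 1.3636, -1.3636).
‖u_3‖ = 2.1320, so e_3 = (0.4264, 0.6396, -0.6396).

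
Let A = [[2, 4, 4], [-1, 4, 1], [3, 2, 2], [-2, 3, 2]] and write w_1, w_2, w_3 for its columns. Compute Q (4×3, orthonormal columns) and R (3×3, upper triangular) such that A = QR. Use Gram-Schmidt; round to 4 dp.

e_1 = w_1/‖w_1‖ = (2, -1, 3, -2)/4.2426 = (0.4714, -0.2357, 0.7071, -0.4714).
r_{12} = e_1·w_2 = 0.9428.
u_2 = w_2 − 0.9428·e_1 = (3.5556, 4.2222, 1.3333, 3.4444).
‖u_2‖ = 6.6416, so e_2 = (0.5353, 0.6357, 0.2008, 0.5186).
r_{13} = e_1·w_3 = 2.1213; r_{23} = e_2·w_3 = 4.2158.
u_3 = w_3 − 2.1213·e_1 − 4.2158·e_2 = (0.7431, -1.1801, -0.3463, 0.8136).
‖u_3‖ = 1.6513, so e_3 = (0.4500, -0.7147, -0.2097, 0.4927).

Q = [[0.4714, 0.5353, 0.4500], [-0.2357, 0.6357, -0.7147], [0.7071, 0.2008, -0.2097], [-0.4714, 0.5186, 0.4927]], R = [[4.2426, 0.9428, 2.1213], [0.0000, 6.6416, 4.2158], [0.0000, 0.0000, 1.6513]]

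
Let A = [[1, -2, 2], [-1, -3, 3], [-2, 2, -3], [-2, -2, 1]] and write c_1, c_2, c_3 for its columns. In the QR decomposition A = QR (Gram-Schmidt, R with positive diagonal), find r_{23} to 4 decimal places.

c_1 = (1, -1, -2, -2); ‖c_1‖ = 3.1623, so q_1 = (0.3162, -0.3162, -0.6325, -0.6325).
q_1·c_2 = 0.3162·(-2) + (-0.3162)·(-3) + (-0.6325)·2 + (-0.6325)·(-2) = 0.3162.
u_2 = c_2 − 0.3162·q_1 = (-2.1000, -2.9000, 2.2000, -1.8000).
‖u_2‖ = 4.5717, so q_2 = (-0.4594, -0.6343, 0.4812, -0.3937).
r_{23} = q_2·c_3 = -4.6591.

r_{23} = -4.6591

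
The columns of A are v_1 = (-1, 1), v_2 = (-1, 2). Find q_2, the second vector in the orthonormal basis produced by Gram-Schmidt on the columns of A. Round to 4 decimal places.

q_2 = (0.7071, 0.7071)

q_1 = v_1/‖v_1‖ = (-1, 1)/1.4142 = (-0.7071, 0.7071).
r_{12} = q_1·v_2 = 2.1213.
u_2 = v_2 − 2.1213·q_1 = (0.5000, 0.5000).
‖u_2‖ = 0.7071, so q_2 = (0.7071, 0.7071).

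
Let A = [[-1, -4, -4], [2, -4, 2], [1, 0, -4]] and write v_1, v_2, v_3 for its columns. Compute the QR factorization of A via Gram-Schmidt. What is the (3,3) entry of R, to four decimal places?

r_{33} = 5.4272

e_1 = v_1/‖v_1‖ = (-1, 2, 1)/2.4495 = (-0.4082, 0.8165, 0.4082).
r_{12} = e_1·v_2 = -1.6330.
u_2 = v_2 + 1.6330·e_1 = (-4.6667, -2.6667, 0.6667).
‖u_2‖ = 5.4160, so e_2 = (-0.8616, -0.4924, 0.1231).
r_{13} = e_1·v_3 = 1.6330; r_{23} = e_2·v_3 = 1.9695.
u_3 = v_3 − 1.6330·e_1 − 1.9695·e_2 = (-1.6364, 1.6364, -4.9091).
r_{33} = ‖u_3‖ = 5.4272.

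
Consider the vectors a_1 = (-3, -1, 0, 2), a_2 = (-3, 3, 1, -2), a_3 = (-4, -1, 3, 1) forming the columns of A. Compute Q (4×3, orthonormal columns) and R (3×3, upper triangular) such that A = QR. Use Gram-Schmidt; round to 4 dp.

Q = [[-0.8018, -0.5395, 0.0362], [-0.2673, 0.6594, -0.3545], [0.0000, 0.2098, 0.9262], [0.5345, -0.4796, -0.1229]], R = [[3.7417, 0.5345, 4.0089], [0.0000, 4.7660, 1.6486], [0.0000, 0.0000, 2.8654]]

a_1 = (-3, -1, 0, 2); ‖a_1‖ = 3.7417, so q_1 = (-0.8018, -0.2673, 0.0000, 0.5345).
q_1·a_2 = (-0.8018)·(-3) + (-0.2673)·3 + 0.0000·1 + 0.5345·(-2) = 0.5345.
u_2 = a_2 − 0.5345·q_1 = (-2.5714, 3.1429, 1.0000, -2.2857).
‖u_2‖ = 4.7660, so q_2 = (-0.5395, 0.6594, 0.2098, -0.4796).
q_1·a_3 = (-0.8018)·(-4) + (-0.2673)·(-1) + 0.0000·3 + 0.5345·1 = 4.0089; q_2·a_3 = (-0.5395)·(-4) + 0.6594·(-1) + 0.2098·3 + (-0.4796)·1 = 1.6486.
u_3 = a_3 − 4.0089·q_1 − 1.6486·q_2 = (0.1038, -1.0157, 2.6541, -0.3522).
‖u_3‖ = 2.8654, so q_3 = (0.0362, -0.3545, 0.9262, -0.1229).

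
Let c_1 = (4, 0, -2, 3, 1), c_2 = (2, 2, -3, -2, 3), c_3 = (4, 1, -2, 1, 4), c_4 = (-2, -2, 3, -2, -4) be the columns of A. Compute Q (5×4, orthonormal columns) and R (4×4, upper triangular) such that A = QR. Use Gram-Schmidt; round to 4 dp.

c_1 = (4, 0, -2, 3, 1); ‖c_1‖ = 5.4772, so q_1 = (0.7303, 0.0000, -0.3651, 0.5477, 0.1826).
q_1·c_2 = 0.7303·2 + 0.0000·2 + (-0.3651)·(-3) + 0.5477·(-2) + 0.1826·3 = 2.0083.
u_2 = c_2 − 2.0083·q_1 = (0.5333, 2.0000, -2.2667, -3.1000, 2.6333).
‖u_2‖ = 5.0957, so q_2 = (0.1047, 0.3925, -0.4448, -0.6084, 0.5168).
q_1·c_3 = 0.7303·4 + 0.0000·1 + (-0.3651)·(-2) + 0.5477·1 + 0.1826·4 = 4.9295; q_2·c_3 = 0.1047·4 + 0.3925·1 + (-0.4448)·(-2) + (-0.6084)·1 + 0.5168·4 = 3.1595.
u_3 = c_3 − 4.9295·q_1 − 3.1595·q_2 = (0.0693, -0.2401, 1.2054, 0.2221, 1.4673).
‖u_3‖ = 1.9281, so q_3 = (0.0360, -0.1245, 0.6252, 0.1152, 0.7610).
q_1·c_4 = 0.7303·(-2) + 0.0000·(-2) + (-0.3651)·3 + 0.5477·(-2) + 0.1826·(-4) = -4.3818; q_2·c_4 = 0.1047·(-2) + 0.3925·(-2) + (-0.4448)·3 + (-0.6084)·(-2) + 0.5168·(-4) = -3.1791; q_3·c_4 = 0.0360·(-2) + (-0.1245)·(-2) + 0.6252·3 + 0.1152·(-2) + 0.7610·(-4) = -1.2217.
u_4 = c_4 + 4.3818·q_1 + 3.1791·q_2 + 1.2217·q_3 = (1.5767, -0.9044, 0.7497, -1.3933, -0.6274).
‖u_4‖ = 2.4901, so q_4 = (0.6332, -0.3632, 0.3011, -0.5595, -0.2520).

Q = [[0.7303, 0.1047, 0.0360, 0.6332], [0.0000, 0.3925, -0.1245, -0.3632], [-0.3651, -0.4448, 0.6252, 0.3011], [0.5477, -0.6084, 0.1152, -0.5595], [0.1826, 0.5168, 0.7610, -0.2520]], R = [[5.4772, 2.0083, 4.9295, -4.3818], [0.0000, 5.0957, 3.1595, -3.1791], [0.0000, 0.0000, 1.9281, -1.2217], [0.0000, 0.0000, 0.0000, 2.4901]]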